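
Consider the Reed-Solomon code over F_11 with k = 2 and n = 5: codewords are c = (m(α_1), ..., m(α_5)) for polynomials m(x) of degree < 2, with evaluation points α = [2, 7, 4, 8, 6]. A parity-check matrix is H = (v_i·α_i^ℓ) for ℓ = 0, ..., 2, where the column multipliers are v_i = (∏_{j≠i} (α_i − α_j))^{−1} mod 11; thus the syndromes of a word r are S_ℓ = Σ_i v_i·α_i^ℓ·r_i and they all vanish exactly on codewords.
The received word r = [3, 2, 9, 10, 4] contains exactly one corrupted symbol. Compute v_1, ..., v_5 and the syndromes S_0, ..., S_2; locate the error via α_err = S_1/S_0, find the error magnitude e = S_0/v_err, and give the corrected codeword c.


S = (4, 6, 9), error at position 2, error magnitude e = 6, c = [3, 7, 9, 10, 4].

Step 1: column multipliers v_i = (∏_{j≠i}(α_i − α_j))^{−1} mod 11.
  i = 1 (α = 2): (2−7)(2−4)(2−8)(2−6) = (−5)·(−2)·(−6)·(−4) = 240 ≡ 9, so v_1 = 9^{−1} = 5 (mod 11).
  i = 2 (α = 7): (7−2)(7−4)(7−8)(7−6) = 5·3·(−1)·1 = −15 ≡ 7, so v_2 = 7^{−1} = 8 (mod 11).
  i = 3 (α = 4): (4−2)(4−7)(4−8)(4−6) = 2·(−3)·(−4)·(−2) = −48 ≡ 7, so v_3 = 7^{−1} = 8 (mod 11).
  i = 4 (α = 8): (8−2)(8−7)(8−4)(8−6) = 6·1·4·2 = 48 ≡ 4, so v_4 = 4^{−1} = 3 (mod 11).
  i = 5 (α = 6): (6−2)(6−7)(6−4)(6−8) = 4·(−1)·2·(−2) = 16 ≡ 5, so v_5 = 5^{−1} = 9 (mod 11).
  v = [5, 8, 8, 3, 9].
Step 2: syndromes of r = [3, 2, 9, 10, 4] (all sums mod 11).
  S_0 = Σ v_i r_i = 5·3 + 8·2 + 8·9 + 3·10 + 9·4 = 169 ≡ 4.
  S_1 = Σ v_i α_i r_i = 5·2·3 + 8·7·2 + 8·4·9 + 3·8·10 + 9·6·4 = 886 ≡ 6.
  α_i^2 mod 11 = [4, 5, 5, 9, 3].
  S_2 = Σ v_i α_i^2 r_i = 5·4·3 + 8·5·2 + 8·5·9 + 3·9·10 + 9·3·4 = 878 ≡ 9.
  S = (4, 6, 9) ≠ 0, so r is not a codeword (an error is present).
Step 3: locate the error. For a single error e at position i, S_ℓ = v_i·e·α_i^ℓ, so α_err = S_1/S_0.
  S_0^{−1} = 4^{−1} = 3 (mod 11), so α_err = 6·3 = 18 ≡ 7 = α_2. Error position i = 2.
  Consistency check: S_2/S_1 = 9·2 = 18 ≡ 7 = α_err ✓ (single-error assumption holds).
Step 4: error magnitude e = S_0/v_2 = S_0·∏_{j≠2}(α_2 − α_j) = 4·7 = 28 ≡ 6 (mod 11).
Step 5: correct position 2: c_2 = r_2 − e = 2 − 6 ≡ 7 (mod 11). Hence c = [3, 7, 9, 10, 4].
  Check: interpolating c through the α_i gives m(x) = 8 + 3·x (degree < 2) with m(α_i) = c_i for every i, so c is indeed a codeword.


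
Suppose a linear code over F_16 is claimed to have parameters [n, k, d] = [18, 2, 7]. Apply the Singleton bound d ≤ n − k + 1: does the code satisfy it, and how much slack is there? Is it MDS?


Singleton RHS = n − k + 1 = 17, slack = 10, bound satisfied, not MDS.

Singleton bound: d ≤ n − k + 1.
Here n = 18, k = 2, so n − k + 1 = 17.
Given d = 7, check d ≤ 17: YES.
Slack = (n − k + 1) − d = 10.
The code is NOT MDS (slack = 10 > 0).
Description: the claimed parameters are [18, 2, 7]_16; such a code would be non-MDS.


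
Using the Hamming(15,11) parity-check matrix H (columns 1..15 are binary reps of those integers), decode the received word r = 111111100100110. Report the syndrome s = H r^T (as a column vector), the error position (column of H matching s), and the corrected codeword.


s = (1, 0, 0, 1)^T, error position = 9, corrected codeword c = 111111101100110

Compute s = H r^T mod 2 one row at a time:
  s_1 = 0 + 0 + 1 + 0 + 0 + 1 + 1 + 0 = 3 ≡ 1 (mod 2).
  s_2 = 1 + 1 + 1 + 1 + 0 + 1 + 1 + 0 = 6 ≡ 0 (mod 2).
  s_3 = 1 + 1 + 1 + 1 + 1 + 0 + 1 + 0 = 6 ≡ 0 (mod 2).
  s_4 = 1 + 1 + 1 + 1 + 0 + 0 + 1 + 0 = 5 ≡ 1 (mod 2).
s = (1, 0, 0, 1)^T — this equals column 9 of H (binary 1001), so error is at position 9.
Correct: flip bit 9 of r = 111111100100110 to get c = 111111101100110.


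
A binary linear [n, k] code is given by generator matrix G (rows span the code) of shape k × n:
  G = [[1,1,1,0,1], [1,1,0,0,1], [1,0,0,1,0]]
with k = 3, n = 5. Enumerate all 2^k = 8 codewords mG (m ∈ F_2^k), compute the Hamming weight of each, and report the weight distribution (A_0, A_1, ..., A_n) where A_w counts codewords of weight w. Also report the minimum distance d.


Weight distribution: A_0 = 1, A_1 = 1, A_2 = 1, A_3 = 3, A_4 = 2. Minimum distance d = 1.

Enumerate all 2^3 = 8 messages m ∈ F_2^3.
For each, compute codeword c = mG in F_2^5, then tally its weight.
  m = 000 → c = 00000, weight = 0.
  m = 100 → c = 11101, weight = 4.
  m = 010 → c = 11001, weight = 3.
  m = 110 → c = 00100, weight = 1.
  m = 001 → c = 10010, weight = 2.
  m = 101 → c = 01111, weight = 4.
  m = 011 → c = 01011, weight = 3.
  m = 111 → c = 10110, weight = 3.
Tally weights:
  weight 0: 1 codewords.
  weight 1: 1 codewords.
  weight 2: 1 codewords.
  weight 3: 3 codewords.
  weight 4: 2 codewords.
Minimum distance d = smallest w > 0 with A_w > 0 = 1.
Sanity: Σ A_w = 8 = 2^3 = 8 ✓.


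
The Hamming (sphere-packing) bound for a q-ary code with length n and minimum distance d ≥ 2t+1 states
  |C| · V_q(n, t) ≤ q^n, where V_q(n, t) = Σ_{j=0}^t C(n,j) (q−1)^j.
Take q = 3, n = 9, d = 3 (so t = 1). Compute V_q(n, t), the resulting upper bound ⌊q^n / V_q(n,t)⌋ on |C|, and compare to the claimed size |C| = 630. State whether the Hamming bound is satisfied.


V_q(n, t) = 19, q^n = 19683, Hamming bound = 1035, |C| = 630 ≤ bound (satisfied).

Step 1: Compute V_q(n, t) = Σ_{j=0}^1 C(n, j) (q−1)^j.
  j = 0: C(9,0)·(2)^0 = 1·1 = 1.
  j = 1: C(9,1)·(2)^1 = 9·2 = 18.
  V_q(n, t) = 1 + 18 = 19.
Step 2: q^n = 3^9 = 19683.
Step 3: Hamming bound ⌊q^n / V_q(n,t)⌋ = ⌊19683/19⌋ = 1035.
Step 4: Compare |C| = 630 to 1035: satisfied.
The claimed |C| lies below the Hamming bound.


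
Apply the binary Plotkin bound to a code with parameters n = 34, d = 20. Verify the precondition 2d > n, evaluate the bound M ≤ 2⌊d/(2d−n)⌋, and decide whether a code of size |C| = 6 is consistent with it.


Plotkin bound M ≤ 6; given |C| = 6 ≤ bound (satisfied).

Check applicability: 2d = 40, n = 34.
2d − n = 6 > 0, so Plotkin applies.
Compute d/(2d−n) = 20/6 ≈ 3.3333.
⌊d/(2d−n)⌋ = 3.
Plotkin bound: M ≤ 2·3 = 6.
Given |C| = 6, check: satisfied.
This |C| is at the Plotkin bound.


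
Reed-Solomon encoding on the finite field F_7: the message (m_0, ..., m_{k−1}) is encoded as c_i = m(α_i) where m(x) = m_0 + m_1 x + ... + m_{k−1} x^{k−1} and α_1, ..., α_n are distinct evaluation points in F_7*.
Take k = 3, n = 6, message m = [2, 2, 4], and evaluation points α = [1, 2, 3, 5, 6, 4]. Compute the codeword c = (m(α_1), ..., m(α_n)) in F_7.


c = [1, 1, 2, 0, 4, 4]

Message polynomial: m(x) = 2 + 2·x + 4·x^2 (mod 7).
For each evaluation point α_i, compute m(α_i) mod 7:
  α_1 = 1: Horner steps 4 → 6 → 1, so m(1) = 1.
  α_2 = 2: Horner steps 4 → 3 → 1, so m(2) = 1.
  α_3 = 3: Horner steps 4 → 0 → 2, so m(3) = 2.
  α_4 = 5: Horner steps 4 → 1 → 0, so m(5) = 0.
  α_5 = 6: Horner steps 4 → 5 → 4, so m(6) = 4.
  α_6 = 4: Horner steps 4 → 4 → 4, so m(4) = 4.
Codeword c = [1, 1, 2, 0, 4, 4] ∈ F_7^6.


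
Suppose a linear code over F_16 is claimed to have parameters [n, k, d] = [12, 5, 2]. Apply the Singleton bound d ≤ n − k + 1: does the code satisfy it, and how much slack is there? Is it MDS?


Singleton RHS = n − k + 1 = 8, slack = 6, bound satisfied, not MDS.

Singleton bound: d ≤ n − k + 1.
Here n = 12, k = 5, so n − k + 1 = 8.
Given d = 2, check d ≤ 8: YES.
Slack = (n − k + 1) − d = 6.
The code is NOT MDS (slack = 6 > 0).
Description: the claimed parameters are [12, 5, 2]_16; such a code would be non-MDS.


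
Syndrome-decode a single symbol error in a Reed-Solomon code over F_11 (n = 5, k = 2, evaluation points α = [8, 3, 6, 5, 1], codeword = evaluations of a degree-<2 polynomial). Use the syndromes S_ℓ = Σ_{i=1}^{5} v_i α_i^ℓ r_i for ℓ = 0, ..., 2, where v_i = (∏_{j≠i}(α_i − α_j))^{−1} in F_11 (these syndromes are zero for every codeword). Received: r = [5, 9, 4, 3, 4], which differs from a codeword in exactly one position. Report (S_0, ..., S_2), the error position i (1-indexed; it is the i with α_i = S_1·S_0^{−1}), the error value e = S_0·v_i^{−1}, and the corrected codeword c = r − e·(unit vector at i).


S = (5, 8, 4), error at position 3, error magnitude e = 4, c = [5, 9, 0, 3, 4].

Step 1: column multipliers v_i = (∏_{j≠i}(α_i − α_j))^{−1} mod 11.
  i = 1 (α = 8): (8−3)(8−6)(8−5)(8−1) = 5·2·3·7 = 210 ≡ 1, so v_1 = 1^{−1} = 1 (mod 11).
  i = 2 (α = 3): (3−8)(3−6)(3−5)(3−1) = (−5)·(−3)·(−2)·2 = −60 ≡ 6, so v_2 = 6^{−1} = 2 (mod 11).
  i = 3 (α = 6): (6−8)(6−3)(6−5)(6−1) = (−2)·3·1·5 = −30 ≡ 3, so v_3 = 3^{−1} = 4 (mod 11).
  i = 4 (α = 5): (5−8)(5−3)(5−6)(5−1) = (−3)·2·(−1)·4 = 24 ≡ 2, so v_4 = 2^{−1} = 6 (mod 11).
  i = 5 (α = 1): (1−8)(1−3)(1−6)(1−5) = (−7)·(−2)·(−5)·(−4) = 280 ≡ 5, so v_5 = 5^{−1} = 9 (mod 11).
  v = [1, 2, 4, 6, 9].
Step 2: syndromes of r = [5, 9, 4, 3, 4] (all sums mod 11).
  S_0 = Σ v_i r_i = 1·5 + 2·9 + 4·4 + 6·3 + 9·4 = 93 ≡ 5.
  S_1 = Σ v_i α_i r_i = 1·8·5 + 2·3·9 + 4·6·4 + 6·5·3 + 9·1·4 = 316 ≡ 8.
  α_i^2 mod 11 = [9, 9, 3, 3, 1].
  S_2 = Σ v_i α_i^2 r_i = 1·9·5 + 2·9·9 + 4·3·4 + 6·3·3 + 9·1·4 = 345 ≡ 4.
  S = (5, 8, 4) ≠ 0, so r is not a codeword (an error is present).
Step 3: locate the error. For a single error e at position i, S_ℓ = v_i·e·α_i^ℓ, so α_err = S_1/S_0.
  S_0^{−1} = 5^{−1} = 9 (mod 11), so α_err = 8·9 = 72 ≡ 6 = α_3. Error position i = 3.
  Consistency check: S_2/S_1 = 4·7 = 28 ≡ 6 = α_err ✓ (single-error assumption holds).
Step 4: error magnitude e = S_0/v_3 = S_0·∏_{j≠3}(α_3 − α_j) = 5·3 = 15 ≡ 4 (mod 11).
Step 5: correct position 3: c_3 = r_3 − e = 4 − 4 ≡ 0 (mod 11). Hence c = [5, 9, 0, 3, 4].
  Check: interpolating c through the α_i gives m(x) = 7 + 8·x (degree < 2) with m(α_i) = c_i for every i, so c is indeed a codeword.


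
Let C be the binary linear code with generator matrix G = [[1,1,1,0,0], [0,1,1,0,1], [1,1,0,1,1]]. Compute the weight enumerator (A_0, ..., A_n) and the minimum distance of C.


Weight distribution: A_0 = 1, A_2 = 2, A_3 = 4, A_4 = 1. Minimum distance d = 2.

Enumerate all 2^3 = 8 messages m ∈ F_2^3.
For each, compute codeword c = mG in F_2^5, then tally its weight.
  m = 000 → c = 00000, weight = 0.
  m = 100 → c = 11100, weight = 3.
  m = 010 → c = 01101, weight = 3.
  m = 110 → c = 10001, weight = 2.
  m = 001 → c = 11011, weight = 4.
  m = 101 → c = 00111, weight = 3.
  m = 011 → c = 10110, weight = 3.
  m = 111 → c = 01010, weight = 2.
Tally weights:
  weight 0: 1 codewords.
  weight 2: 2 codewords.
  weight 3: 4 codewords.
  weight 4: 1 codewords.
Minimum distance d = smallest w > 0 with A_w > 0 = 2.
Sanity: Σ A_w = 8 = 2^3 = 8 ✓.


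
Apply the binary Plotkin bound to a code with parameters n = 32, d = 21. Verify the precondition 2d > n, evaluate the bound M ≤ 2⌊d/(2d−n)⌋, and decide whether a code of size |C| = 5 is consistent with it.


Plotkin bound M ≤ 4; given |C| = 5 > bound (violated).

Check applicability: 2d = 42, n = 32.
2d − n = 10 > 0, so Plotkin applies.
Compute d/(2d−n) = 21/10 ≈ 2.1000.
⌊d/(2d−n)⌋ = 2.
Plotkin bound: M ≤ 2·2 = 4.
Given |C| = 5, check: VIOLATED.
This |C| is above the Plotkin bound, so no binary code with n = 32, d = 21 and 5 codewords exists.


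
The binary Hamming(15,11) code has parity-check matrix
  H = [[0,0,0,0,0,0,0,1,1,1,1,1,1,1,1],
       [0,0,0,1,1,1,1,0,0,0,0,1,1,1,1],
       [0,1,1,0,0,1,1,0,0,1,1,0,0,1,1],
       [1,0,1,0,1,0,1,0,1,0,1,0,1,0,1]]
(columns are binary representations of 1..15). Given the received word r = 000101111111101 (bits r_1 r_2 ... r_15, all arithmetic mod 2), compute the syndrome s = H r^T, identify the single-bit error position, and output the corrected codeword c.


s = (1, 0, 1, 1)^T, error position = 11, corrected codeword c = 000101111101101

Compute s = H r^T mod 2 one row at a time:
  s_1 = 1 + 1 + 1 + 1 + 1 + 1 + 0 + 1 = 7 ≡ 1 (mod 2).
  s_2 = 1 + 0 + 1 + 1 + 1 + 1 + 0 + 1 = 6 ≡ 0 (mod 2).
  s_3 = 0 + 0 + 1 + 1 + 1 + 1 + 0 + 1 = 5 ≡ 1 (mod 2).
  s_4 = 0 + 0 + 0 + 1 + 1 + 1 + 1 + 1 = 5 ≡ 1 (mod 2).
s = (1, 0, 1, 1)^T — this equals column 11 of H (binary 1011), so error is at position 11.
Correct: flip bit 11 of r = 000101111111101 to get c = 000101111101101.


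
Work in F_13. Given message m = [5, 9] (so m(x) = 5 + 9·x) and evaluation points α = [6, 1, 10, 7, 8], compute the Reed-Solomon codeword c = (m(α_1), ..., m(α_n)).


c = [7, 1, 4, 3, 12]

Message polynomial: m(x) = 5 + 9·x (mod 13).
For each evaluation point α_i, compute m(α_i) mod 13:
  α_1 = 6: Horner steps 9 → 7, so m(6) = 7.
  α_2 = 1: Horner steps 9 → 1, so m(1) = 1.
  α_3 = 10: Horner steps 9 → 4, so m(10) = 4.
  α_4 = 7: Horner steps 9 → 3, so m(7) = 3.
  α_5 = 8: Horner steps 9 → 12, so m(8) = 12.
Codeword c = [7, 1, 4, 3, 12] ∈ F_13^5.


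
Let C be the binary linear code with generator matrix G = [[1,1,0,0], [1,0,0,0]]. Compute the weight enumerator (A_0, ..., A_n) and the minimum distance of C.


Weight distribution: A_0 = 1, A_1 = 2, A_2 = 1. Minimum distance d = 1.

Enumerate all 2^2 = 4 messages m ∈ F_2^2.
For each, compute codeword c = mG in F_2^4, then tally its weight.
  m = 00 → c = 0000, weight = 0.
  m = 10 → c = 1100, weight = 2.
  m = 01 → c = 1000, weight = 1.
  m = 11 → c = 0100, weight = 1.
Tally weights:
  weight 0: 1 codewords.
  weight 1: 2 codewords.
  weight 2: 1 codewords.
Minimum distance d = smallest w > 0 with A_w > 0 = 1.
Sanity: Σ A_w = 4 = 2^2 = 4 ✓.


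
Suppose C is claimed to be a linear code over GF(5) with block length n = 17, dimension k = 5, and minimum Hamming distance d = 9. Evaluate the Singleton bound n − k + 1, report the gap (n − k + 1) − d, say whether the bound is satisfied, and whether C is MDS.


Singleton RHS = n − k + 1 = 13, slack = 4, bound satisfied, not MDS.

Singleton bound: d ≤ n − k + 1.
Here n = 17, k = 5, so n − k + 1 = 13.
Given d = 9, check d ≤ 13: YES.
Slack = (n − k + 1) − d = 4.
The code is NOT MDS (slack = 4 > 0).
Description: the claimed parameters are [17, 5, 9]_5; such a code would be non-MDS.


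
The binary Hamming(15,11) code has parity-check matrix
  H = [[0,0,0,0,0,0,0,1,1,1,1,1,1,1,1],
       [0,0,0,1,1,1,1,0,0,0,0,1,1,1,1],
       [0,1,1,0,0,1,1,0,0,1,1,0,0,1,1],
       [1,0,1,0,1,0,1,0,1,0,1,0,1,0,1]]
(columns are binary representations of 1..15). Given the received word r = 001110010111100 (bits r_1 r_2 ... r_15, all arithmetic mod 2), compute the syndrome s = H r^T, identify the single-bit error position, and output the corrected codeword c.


s = (1, 0, 1, 0)^T, error position = 10, corrected codeword c = 001110010011100

Compute s = H r^T mod 2 one row at a time:
  s_1 = 1 + 0 + 1 + 1 + 1 + 1 + 0 + 0 = 5 ≡ 1 (mod 2).
  s_2 = 1 + 1 + 0 + 0 + 1 + 1 + 0 + 0 = 4 ≡ 0 (mod 2).
  s_3 = 0 + 1 + 0 + 0 + 1 + 1 + 0 + 0 = 3 ≡ 1 (mod 2).
  s_4 = 0 + 1 + 1 + 0 + 0 + 1 + 1 + 0 = 4 ≡ 0 (mod 2).
s = (1, 0, 1, 0)^T — this equals column 10 of H (binary 1010), so error is at position 10.
Correct: flip bit 10 of r = 001110010111100 to get c = 001110010011100.


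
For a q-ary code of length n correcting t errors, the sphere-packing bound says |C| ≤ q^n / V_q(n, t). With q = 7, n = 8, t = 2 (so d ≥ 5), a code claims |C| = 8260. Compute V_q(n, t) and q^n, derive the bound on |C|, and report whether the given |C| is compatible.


V_q(n, t) = 1057, q^n = 5764801, Hamming bound = 5453, |C| = 8260 > bound (violated).

Step 1: Compute V_q(n, t) = Σ_{j=0}^2 C(n, j) (q−1)^j.
  j = 0: C(8,0)·(6)^0 = 1·1 = 1.
  j = 1: C(8,1)·(6)^1 = 8·6 = 48.
  j = 2: C(8,2)·(6)^2 = 28·36 = 1008.
  V_q(n, t) = 1 + 48 + 1008 = 1057.
Step 2: q^n = 7^8 = 5764801.
Step 3: Hamming bound ⌊q^n / V_q(n,t)⌋ = ⌊5764801/1057⌋ = 5453.
Step 4: Compare |C| = 8260 to 5453: violated.
The claimed |C| lies above the Hamming bound, so no 7-ary code of length 8 with d ≥ 5 can have 8260 codewords.


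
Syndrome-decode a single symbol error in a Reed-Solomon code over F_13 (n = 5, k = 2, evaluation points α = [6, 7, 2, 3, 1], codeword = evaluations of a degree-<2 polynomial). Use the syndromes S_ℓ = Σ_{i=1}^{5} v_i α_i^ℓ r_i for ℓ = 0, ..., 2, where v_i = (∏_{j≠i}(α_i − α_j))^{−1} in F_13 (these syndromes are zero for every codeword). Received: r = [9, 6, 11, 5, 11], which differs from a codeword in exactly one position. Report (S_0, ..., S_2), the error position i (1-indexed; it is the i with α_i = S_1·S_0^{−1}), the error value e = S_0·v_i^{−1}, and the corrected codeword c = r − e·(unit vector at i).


S = (7, 1, 2), error at position 3, error magnitude e = 3, c = [9, 6, 8, 5, 11].

Step 1: column multipliers v_i = (∏_{j≠i}(α_i − α_j))^{−1} mod 13.
  i = 1 (α = 6): (6−7)(6−2)(6−3)(6−1) = (−1)·4·3·5 = −60 ≡ 5, so v_1 = 5^{−1} = 8 (mod 13).
  i = 2 (α = 7): (7−6)(7−2)(7−3)(7−1) = 1·5·4·6 = 120 ≡ 3, so v_2 = 3^{−1} = 9 (mod 13).
  i = 3 (α = 2): (2−6)(2−7)(2−3)(2−1) = (−4)·(−5)·(−1)·1 = −20 ≡ 6, so v_3 = 6^{−1} = 11 (mod 13).
  i = 4 (α = 3): (3−6)(3−7)(3−2)(3−1) = (−3)·(−4)·1·2 = 24 ≡ 11, so v_4 = 11^{−1} = 6 (mod 13).
  i = 5 (α = 1): (1−6)(1−7)(1−2)(1−3) = (−5)·(−6)·(−1)·(−2) = 60 ≡ 8, so v_5 = 8^{−1} = 5 (mod 13).
  v = [8, 9, 11, 6, 5].
Step 2: syndromes of r = [9, 6, 11, 5, 11] (all sums mod 13).
  S_0 = Σ v_i r_i = 8·9 + 9·6 + 11·11 + 6·5 + 5·11 = 332 ≡ 7.
  S_1 = Σ v_i α_i r_i = 8·6·9 + 9·7·6 + 11·2·11 + 6·3·5 + 5·1·11 = 1197 ≡ 1.
  α_i^2 mod 13 = [10, 10, 4, 9, 1].
  S_2 = Σ v_i α_i^2 r_i = 8·10·9 + 9·10·6 + 11·4·11 + 6·9·5 + 5·1·11 = 2069 ≡ 2.
  S = (7, 1, 2) ≠ 0, so r is not a codeword (an error is present).
Step 3: locate the error. For a single error e at position i, S_ℓ = v_i·e·α_i^ℓ, so α_err = S_1/S_0.
  S_0^{−1} = 7^{−1} = 2 (mod 13), so α_err = 1·2 = 2 ≡ 2 = α_3. Error position i = 3.
  Consistency check: S_2/S_1 = 2·1 = 2 ≡ 2 = α_err ✓ (single-error assumption holds).
Step 4: error magnitude e = S_0/v_3 = S_0·∏_{j≠3}(α_3 − α_j) = 7·6 = 42 ≡ 3 (mod 13).
Step 5: correct position 3: c_3 = r_3 − e = 11 − 3 ≡ 8 (mod 13). Hence c = [9, 6, 8, 5, 11].
  Check: interpolating c through the α_i gives m(x) = 1 + 10·x (degree < 2) with m(α_i) = c_i for every i, so c is indeed a codeword.


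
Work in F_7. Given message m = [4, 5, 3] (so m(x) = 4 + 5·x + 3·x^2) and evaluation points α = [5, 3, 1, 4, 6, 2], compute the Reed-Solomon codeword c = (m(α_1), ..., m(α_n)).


c = [6, 4, 5, 2, 2, 5]

Message polynomial: m(x) = 4 + 5·x + 3·x^2 (mod 7).
For each evaluation point α_i, compute m(α_i) mod 7:
  α_1 = 5: Horner steps 3 → 6 → 6, so m(5) = 6.
  α_2 = 3: Horner steps 3 → 0 → 4, so m(3) = 4.
  α_3 = 1: Horner steps 3 → 1 → 5, so m(1) = 5.
  α_4 = 4: Horner steps 3 → 3 → 2, so m(4) = 2.
  α_5 = 6: Horner steps 3 → 2 → 2, so m(6) = 2.
  α_6 = 2: Horner steps 3 → 4 → 5, so m(2) = 5.
Codeword c = [6, 4, 5, 2, 2, 5] ∈ F_7^6.


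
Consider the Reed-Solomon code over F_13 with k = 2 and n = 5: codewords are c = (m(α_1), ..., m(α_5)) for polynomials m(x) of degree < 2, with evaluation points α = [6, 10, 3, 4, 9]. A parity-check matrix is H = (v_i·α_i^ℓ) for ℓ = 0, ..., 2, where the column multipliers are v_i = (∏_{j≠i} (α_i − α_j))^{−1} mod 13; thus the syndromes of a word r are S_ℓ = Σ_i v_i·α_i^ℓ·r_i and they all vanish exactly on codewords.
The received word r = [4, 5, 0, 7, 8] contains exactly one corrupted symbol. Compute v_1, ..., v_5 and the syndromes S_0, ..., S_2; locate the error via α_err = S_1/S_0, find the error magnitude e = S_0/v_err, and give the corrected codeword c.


S = (2, 8, 6), error at position 4, error magnitude e = 10, c = [4, 5, 0, 10, 8].

Step 1: column multipliers v_i = (∏_{j≠i}(α_i − α_j))^{−1} mod 13.
  i = 1 (α = 6): (6−10)(6−3)(6−4)(6−9) = (−4)·3·2·(−3) = 72 ≡ 7, so v_1 = 7^{−1} = 2 (mod 13).
  i = 2 (α = 10): (10−6)(10−3)(10−4)(10−9) = 4·7·6·1 = 168 ≡ 12, so v_2 = 12^{−1} = 12 (mod 13).
  i = 3 (α = 3): (3−6)(3−10)(3−4)(3−9) = (−3)·(−7)·(−1)·(−6) = 126 ≡ 9, so v_3 = 9^{−1} = 3 (mod 13).
  i = 4 (α = 4): (4−6)(4−10)(4−3)(4−9) = (−2)·(−6)·1·(−5) = −60 ≡ 5, so v_4 = 5^{−1} = 8 (mod 13).
  i = 5 (α = 9): (9−6)(9−10)(9−3)(9−4) = 3·(−1)·6·5 = −90 ≡ 1, so v_5 = 1^{−1} = 1 (mod 13).
  v = [2, 12, 3, 8, 1].
Step 2: syndromes of r = [4, 5, 0, 7, 8] (all sums mod 13).
  S_0 = Σ v_i r_i = 2·4 + 12·5 + 3·0 + 8·7 + 1·8 = 132 ≡ 2.
  S_1 = Σ v_i α_i r_i = 2·6·4 + 12·10·5 + 3·3·0 + 8·4·7 + 1·9·8 = 944 ≡ 8.
  α_i^2 mod 13 = [10, 9, 9, 3, 3].
  S_2 = Σ v_i α_i^2 r_i = 2·10·4 + 12·9·5 + 3·9·0 + 8·3·7 + 1·3·8 = 812 ≡ 6.
  S = (2, 8, 6) ≠ 0, so r is not a codeword (an error is present).
Step 3: locate the error. For a single error e at position i, S_ℓ = v_i·e·α_i^ℓ, so α_err = S_1/S_0.
  S_0^{−1} = 2^{−1} = 7 (mod 13), so α_err = 8·7 = 56 ≡ 4 = α_4. Error position i = 4.
  Consistency check: S_2/S_1 = 6·5 = 30 ≡ 4 = α_err ✓ (single-error assumption holds).
Step 4: error magnitude e = S_0/v_4 = S_0·∏_{j≠4}(α_4 − α_j) = 2·5 = 10 ≡ 10 (mod 13).
Step 5: correct position 4: c_4 = r_4 − e = 7 − 10 ≡ 10 (mod 13). Hence c = [4, 5, 0, 10, 8].
  Check: interpolating c through the α_i gives m(x) = 9 + 10·x (degree < 2) with m(α_i) = c_i for every i, so c is indeed a codeword.


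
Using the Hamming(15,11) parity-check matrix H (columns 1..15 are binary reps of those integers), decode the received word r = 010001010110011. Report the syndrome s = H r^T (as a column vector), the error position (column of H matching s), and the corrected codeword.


s = (1, 1, 0, 0)^T, error position = 12, corrected codeword c = 010001010111011

Compute s = H r^T mod 2 one row at a time:
  s_1 = 1 + 0 + 1 + 1 + 0 + 0 + 1 + 1 = 5 ≡ 1 (mod 2).
  s_2 = 0 + 0 + 1 + 0 + 0 + 0 + 1 + 1 = 3 ≡ 1 (mod 2).
  s_3 = 1 + 0 + 1 + 0 + 1 + 1 + 1 + 1 = 6 ≡ 0 (mod 2).
  s_4 = 0 + 0 + 0 + 0 + 0 + 1 + 0 + 1 = 2 ≡ 0 (mod 2).
s = (1, 1, 0, 0)^T — this equals column 12 of H (binary 1100), so error is at position 12.
Correct: flip bit 12 of r = 010001010110011 to get c = 010001010111011.


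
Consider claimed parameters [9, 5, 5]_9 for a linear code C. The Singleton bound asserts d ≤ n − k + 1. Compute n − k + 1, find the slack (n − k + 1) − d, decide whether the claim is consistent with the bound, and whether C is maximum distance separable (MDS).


Singleton RHS = n − k + 1 = 5, slack = 0, bound satisfied, MDS.

Singleton bound: d ≤ n − k + 1.
Here n = 9, k = 5, so n − k + 1 = 5.
Given d = 5, check d ≤ 5: YES.
Slack = (n − k + 1) − d = 0.
The code is MDS (slack = 0).
Description: the claimed parameters are [9, 5, 5]_9; such a code would be MDS (meets Singleton bound).


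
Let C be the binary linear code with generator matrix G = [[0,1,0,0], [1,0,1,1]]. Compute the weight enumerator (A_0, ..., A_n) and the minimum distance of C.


Weight distribution: A_0 = 1, A_1 = 1, A_3 = 1, A_4 = 1. Minimum distance d = 1.

Enumerate all 2^2 = 4 messages m ∈ F_2^2.
For each, compute codeword c = mG in F_2^4, then tally its weight.
  m = 00 → c = 0000, weight = 0.
  m = 10 → c = 0100, weight = 1.
  m = 01 → c = 1011, weight = 3.
  m = 11 → c = 1111, weight = 4.
Tally weights:
  weight 0: 1 codewords.
  weight 1: 1 codewords.
  weight 3: 1 codewords.
  weight 4: 1 codewords.
Minimum distance d = smallest w > 0 with A_w > 0 = 1.
Sanity: Σ A_w = 4 = 2^2 = 4 ✓.


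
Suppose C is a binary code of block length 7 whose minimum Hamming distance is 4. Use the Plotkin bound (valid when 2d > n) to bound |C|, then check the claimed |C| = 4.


Plotkin bound M ≤ 8; given |C| = 4 ≤ bound (satisfied).

Check applicability: 2d = 8, n = 7.
2d − n = 1 > 0, so Plotkin applies.
Compute d/(2d−n) = 4/1 ≈ 4.0000.
⌊d/(2d−n)⌋ = 4.
Plotkin bound: M ≤ 2·4 = 8.
Given |C| = 4, check: satisfied.
This |C| is below the Plotkin bound.


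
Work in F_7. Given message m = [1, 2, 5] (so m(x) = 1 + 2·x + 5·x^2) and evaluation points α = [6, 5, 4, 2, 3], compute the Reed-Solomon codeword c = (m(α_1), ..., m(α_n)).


c = [4, 3, 5, 4, 3]

Message polynomial: m(x) = 1 + 2·x + 5·x^2 (mod 7).
For each evaluation point α_i, compute m(α_i) mod 7:
  α_1 = 6: Horner steps 5 → 4 → 4, so m(6) = 4.
  α_2 = 5: Horner steps 5 → 6 → 3, so m(5) = 3.
  α_3 = 4: Horner steps 5 → 1 → 5, so m(4) = 5.
  α_4 = 2: Horner steps 5 → 5 → 4, so m(2) = 4.
  α_5 = 3: Horner steps 5 → 3 → 3, so m(3) = 3.
Codeword c = [4, 3, 5, 4, 3] ∈ F_7^5.


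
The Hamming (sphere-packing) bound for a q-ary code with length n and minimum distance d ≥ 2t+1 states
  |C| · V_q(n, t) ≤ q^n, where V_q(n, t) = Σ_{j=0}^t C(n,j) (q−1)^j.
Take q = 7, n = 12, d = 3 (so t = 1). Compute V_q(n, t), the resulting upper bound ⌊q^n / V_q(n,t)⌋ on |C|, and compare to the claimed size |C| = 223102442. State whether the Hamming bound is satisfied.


V_q(n, t) = 73, q^n = 13841287201, Hamming bound = 189606673, |C| = 223102442 > bound (violated).

Step 1: Compute V_q(n, t) = Σ_{j=0}^1 C(n, j) (q−1)^j.
  j = 0: C(12,0)·(6)^0 = 1·1 = 1.
  j = 1: C(12,1)·(6)^1 = 12·6 = 72.
  V_q(n, t) = 1 + 72 = 73.
Step 2: q^n = 7^12 = 13841287201.
Step 3: Hamming bound ⌊q^n / V_q(n,t)⌋ = ⌊13841287201/73⌋ = 189606673.
Step 4: Compare |C| = 223102442 to 189606673: violated.
The claimed |C| lies above the Hamming bound, so no 7-ary code of length 12 with d ≥ 3 can have 223102442 codewords.


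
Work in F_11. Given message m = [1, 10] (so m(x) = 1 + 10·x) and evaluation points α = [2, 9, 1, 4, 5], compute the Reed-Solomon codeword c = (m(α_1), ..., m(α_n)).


c = [10, 3, 0, 8, 7]

Message polynomial: m(x) = 1 + 10·x (mod 11).
For each evaluation point α_i, compute m(α_i) mod 11:
  α_1 = 2: Horner steps 10 → 10, so m(2) = 10.
  α_2 = 9: Horner steps 10 → 3, so m(9) = 3.
  α_3 = 1: Horner steps 10 → 0, so m(1) = 0.
  α_4 = 4: Horner steps 10 → 8, so m(4) = 8.
  α_5 = 5: Horner steps 10 → 7, so m(5) = 7.
Codeword c = [10, 3, 0, 8, 7] ∈ F_11^5.


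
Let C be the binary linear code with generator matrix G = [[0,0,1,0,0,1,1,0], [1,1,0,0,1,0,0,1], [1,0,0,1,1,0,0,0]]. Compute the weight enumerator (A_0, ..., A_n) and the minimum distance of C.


Weight distribution: A_0 = 1, A_3 = 3, A_4 = 1, A_6 = 2, A_7 = 1. Minimum distance d = 3.

Enumerate all 2^3 = 8 messages m ∈ F_2^3.
For each, compute codeword c = mG in F_2^8, then tally its weight.
  m = 000 → c = 00000000, weight = 0.
  m = 100 → c = 00100110, weight = 3.
  m = 010 → c = 11001001, weight = 4.
  m = 110 → c = 11101111, weight = 7.
  m = 001 → c = 10011000, weight = 3.
  m = 101 → c = 10111110, weight = 6.
  m = 011 → c = 01010001, weight = 3.
  m = 111 → c = 01110111, weight = 6.
Tally weights:
  weight 0: 1 codewords.
  weight 3: 3 codewords.
  weight 4: 1 codewords.
  weight 6: 2 codewords.
  weight 7: 1 codewords.
Minimum distance d = smallest w > 0 with A_w > 0 = 3.
Sanity: Σ A_w = 8 = 2^3 = 8 ✓.


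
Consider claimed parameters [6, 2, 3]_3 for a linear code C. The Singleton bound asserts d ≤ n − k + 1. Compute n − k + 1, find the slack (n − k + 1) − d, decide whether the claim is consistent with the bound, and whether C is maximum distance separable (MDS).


Singleton RHS = n − k + 1 = 5, slack = 2, bound satisfied, not MDS.

Singleton bound: d ≤ n − k + 1.
Here n = 6, k = 2, so n − k + 1 = 5.
Given d = 3, check d ≤ 5: YES.
Slack = (n − k + 1) − d = 2.
The code is NOT MDS (slack = 2 > 0).
Description: the claimed parameters are [6, 2, 3]_3; such a code would be non-MDS.


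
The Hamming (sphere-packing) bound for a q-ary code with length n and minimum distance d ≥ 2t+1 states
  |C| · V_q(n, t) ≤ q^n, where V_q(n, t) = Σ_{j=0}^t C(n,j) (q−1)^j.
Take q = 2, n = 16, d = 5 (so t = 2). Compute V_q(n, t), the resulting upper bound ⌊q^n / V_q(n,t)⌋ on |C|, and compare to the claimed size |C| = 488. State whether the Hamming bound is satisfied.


V_q(n, t) = 137, q^n = 65536, Hamming bound = 478, |C| = 488 > bound (violated).

Step 1: Compute V_q(n, t) = Σ_{j=0}^2 C(n, j) (q−1)^j.
  j = 0: C(16,0)·(1)^0 = 1·1 = 1.
  j = 1: C(16,1)·(1)^1 = 16·1 = 16.
  j = 2: C(16,2)·(1)^2 = 120·1 = 120.
  V_q(n, t) = 1 + 16 + 120 = 137.
Step 2: q^n = 2^16 = 65536.
Step 3: Hamming bound ⌊q^n / V_q(n,t)⌋ = ⌊65536/137⌋ = 478.
Step 4: Compare |C| = 488 to 478: violated.
The claimed |C| lies above the Hamming bound, so no 2-ary code of length 16 with d ≥ 5 can have 488 codewords.


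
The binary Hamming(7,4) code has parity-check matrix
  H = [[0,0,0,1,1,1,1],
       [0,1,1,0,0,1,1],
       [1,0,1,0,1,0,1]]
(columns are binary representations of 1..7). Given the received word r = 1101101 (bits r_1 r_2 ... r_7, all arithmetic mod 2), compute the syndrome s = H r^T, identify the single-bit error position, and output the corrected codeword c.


s = (1, 0, 1)^T, error position = 5, corrected codeword c = 1101001

Compute s = H r^T mod 2 one row at a time:
  s_1 = 1 + 1 + 0 + 1 = 3 ≡ 1 (mod 2).
  s_2 = 1 + 0 + 0 + 1 = 2 ≡ 0 (mod 2).
  s_3 = 1 + 0 + 1 + 1 = 3 ≡ 1 (mod 2).
s = (1, 0, 1)^T — this equals column 5 of H (binary 101), so error is at position 5.
Correct: flip bit 5 of r = 1101101 to get c = 1101001.


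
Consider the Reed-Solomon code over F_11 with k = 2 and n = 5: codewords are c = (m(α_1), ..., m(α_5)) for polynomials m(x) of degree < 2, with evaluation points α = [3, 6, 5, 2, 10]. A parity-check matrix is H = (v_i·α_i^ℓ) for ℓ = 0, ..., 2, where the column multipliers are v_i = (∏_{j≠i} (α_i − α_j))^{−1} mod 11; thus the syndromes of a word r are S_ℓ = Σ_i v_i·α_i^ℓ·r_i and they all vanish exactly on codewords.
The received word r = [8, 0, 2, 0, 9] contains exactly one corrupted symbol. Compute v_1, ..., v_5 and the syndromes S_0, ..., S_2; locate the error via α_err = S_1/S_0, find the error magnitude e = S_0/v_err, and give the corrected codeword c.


S = (8, 4, 2), error at position 2, error magnitude e = 1, c = [8, 10, 2, 0, 9].

Step 1: column multipliers v_i = (∏_{j≠i}(α_i − α_j))^{−1} mod 11.
  i = 1 (α = 3): (3−6)(3−5)(3−2)(3−10) = (−3)·(−2)·1·(−7) = −42 ≡ 2, so v_1 = 2^{−1} = 6 (mod 11).
  i = 2 (α = 6): (6−3)(6−5)(6−2)(6−10) = 3·1·4·(−4) = −48 ≡ 7, so v_2 = 7^{−1} = 8 (mod 11).
  i = 3 (α = 5): (5−3)(5−6)(5−2)(5−10) = 2·(−1)·3·(−5) = 30 ≡ 8, so v_3 = 8^{−1} = 7 (mod 11).
  i = 4 (α = 2): (2−3)(2−6)(2−5)(2−10) = (−1)·(−4)·(−3)·(−8) = 96 ≡ 8, so v_4 = 8^{−1} = 7 (mod 11).
  i = 5 (α = 10): (10−3)(10−6)(10−5)(10−2) = 7·4·5·8 = 1120 ≡ 9, so v_5 = 9^{−1} = 5 (mod 11).
  v = [6, 8, 7, 7, 5].
Step 2: syndromes of r = [8, 0, 2, 0, 9] (all sums mod 11).
  S_0 = Σ v_i r_i = 6·8 + 8·0 + 7·2 + 7·0 + 5·9 = 107 ≡ 8.
  S_1 = Σ v_i α_i r_i = 6·3·8 + 8·6·0 + 7·5·2 + 7·2·0 + 5·10·9 = 664 ≡ 4.
  α_i^2 mod 11 = [9, 3, 3, 4, 1].
  S_2 = Σ v_i α_i^2 r_i = 6·9·8 + 8·3·0 + 7·3·2 + 7·4·0 + 5·1·9 = 519 ≡ 2.
  S = (8, 4, 2) ≠ 0, so r is not a codeword (an error is present).
Step 3: locate the error. For a single error e at position i, S_ℓ = v_i·e·α_i^ℓ, so α_err = S_1/S_0.
  S_0^{−1} = 8^{−1} = 7 (mod 11), so α_err = 4·7 = 28 ≡ 6 = α_2. Error position i = 2.
  Consistency check: S_2/S_1 = 2·3 = 6 ≡ 6 = α_err ✓ (single-error assumption holds).
Step 4: error magnitude e = S_0/v_2 = S_0·∏_{j≠2}(α_2 − α_j) = 8·7 = 56 ≡ 1 (mod 11).
Step 5: correct position 2: c_2 = r_2 − e = 0 − 1 ≡ 10 (mod 11). Hence c = [8, 10, 2, 0, 9].
  Check: interpolating c through the α_i gives m(x) = 6 + 8·x (degree < 2) with m(α_i) = c_i for every i, so c is indeed a codeword.


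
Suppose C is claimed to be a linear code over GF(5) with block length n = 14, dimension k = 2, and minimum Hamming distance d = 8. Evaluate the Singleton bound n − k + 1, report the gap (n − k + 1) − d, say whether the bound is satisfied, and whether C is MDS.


Singleton RHS = n − k + 1 = 13, slack = 5, bound satisfied, not MDS.

Singleton bound: d ≤ n − k + 1.
Here n = 14, k = 2, so n − k + 1 = 13.
Given d = 8, check d ≤ 13: YES.
Slack = (n − k + 1) − d = 5.
The code is NOT MDS (slack = 5 > 0).
Description: the claimed parameters are [14, 2, 8]_5; such a code would be non-MDS.


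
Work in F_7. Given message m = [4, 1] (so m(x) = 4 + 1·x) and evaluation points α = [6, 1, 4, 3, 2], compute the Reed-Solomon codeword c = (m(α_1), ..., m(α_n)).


c = [3, 5, 1, 0, 6]

Message polynomial: m(x) = 4 + 1·x (mod 7).
For each evaluation point α_i, compute m(α_i) mod 7:
  α_1 = 6: Horner steps 1 → 3, so m(6) = 3.
  α_2 = 1: Horner steps 1 → 5, so m(1) = 5.
  α_3 = 4: Horner steps 1 → 1, so m(4) = 1.
  α_4 = 3: Horner steps 1 → 0, so m(3) = 0.
  α_5 = 2: Horner steps 1 → 6, so m(2) = 6.
Codeword c = [3, 5, 1, 0, 6] ∈ F_7^5.


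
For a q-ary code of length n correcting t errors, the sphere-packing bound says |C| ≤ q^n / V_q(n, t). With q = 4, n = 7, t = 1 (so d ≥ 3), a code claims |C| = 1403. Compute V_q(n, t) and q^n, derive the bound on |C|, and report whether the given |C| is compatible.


V_q(n, t) = 22, q^n = 16384, Hamming bound = 744, |C| = 1403 > bound (violated).

Step 1: Compute V_q(n, t) = Σ_{j=0}^1 C(n, j) (q−1)^j.
  j = 0: C(7,0)·(3)^0 = 1·1 = 1.
  j = 1: C(7,1)·(3)^1 = 7·3 = 21.
  V_q(n, t) = 1 + 21 = 22.
Step 2: q^n = 4^7 = 16384.
Step 3: Hamming bound ⌊q^n / V_q(n,t)⌋ = ⌊16384/22⌋ = 744.
Step 4: Compare |C| = 1403 to 744: violated.
The claimed |C| lies above the Hamming bound, so no 4-ary code of length 7 with d ≥ 3 can have 1403 codewords.


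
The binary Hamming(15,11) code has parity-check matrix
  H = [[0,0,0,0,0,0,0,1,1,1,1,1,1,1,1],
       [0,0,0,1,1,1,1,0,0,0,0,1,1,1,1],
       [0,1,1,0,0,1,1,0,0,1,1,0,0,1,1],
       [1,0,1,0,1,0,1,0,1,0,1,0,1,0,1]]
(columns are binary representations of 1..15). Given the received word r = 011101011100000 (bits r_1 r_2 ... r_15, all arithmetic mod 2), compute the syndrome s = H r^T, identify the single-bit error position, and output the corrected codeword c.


s = (1, 0, 0, 0)^T, error position = 8, corrected codeword c = 011101001100000

Compute s = H r^T mod 2 one row at a time:
  s_1 = 1 + 1 + 1 + 0 + 0 + 0 + 0 + 0 = 3 ≡ 1 (mod 2).
  s_2 = 1 + 0 + 1 + 0 + 0 + 0 + 0 + 0 = 2 ≡ 0 (mod 2).
  s_3 = 1 + 1 + 1 + 0 + 1 + 0 + 0 + 0 = 4 ≡ 0 (mod 2).
  s_4 = 0 + 1 + 0 + 0 + 1 + 0 + 0 + 0 = 2 ≡ 0 (mod 2).
s = (1, 0, 0, 0)^T — this equals column 8 of H (binary 1000), so error is at position 8.
Correct: flip bit 8 of r = 011101011100000 to get c = 011101001100000.


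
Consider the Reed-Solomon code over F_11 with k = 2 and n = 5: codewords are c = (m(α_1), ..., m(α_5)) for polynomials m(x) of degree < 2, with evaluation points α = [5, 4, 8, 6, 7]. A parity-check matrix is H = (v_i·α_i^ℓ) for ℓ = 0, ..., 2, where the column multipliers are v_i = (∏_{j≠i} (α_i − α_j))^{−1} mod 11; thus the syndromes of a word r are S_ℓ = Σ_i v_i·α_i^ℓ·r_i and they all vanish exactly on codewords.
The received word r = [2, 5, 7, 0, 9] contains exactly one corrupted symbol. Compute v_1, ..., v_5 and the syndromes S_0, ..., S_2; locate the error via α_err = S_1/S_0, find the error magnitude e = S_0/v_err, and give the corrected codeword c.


S = (6, 2, 8), error at position 2, error magnitude e = 1, c = [2, 4, 7, 0, 9].

Step 1: column multipliers v_i = (∏_{j≠i}(α_i − α_j))^{−1} mod 11.
  i = 1 (α = 5): (5−4)(5−8)(5−6)(5−7) = 1·(−3)·(−1)·(−2) = −6 ≡ 5, so v_1 = 5^{−1} = 9 (mod 11).
  i = 2 (α = 4): (4−5)(4−8)(4−6)(4−7) = (−1)·(−4)·(−2)·(−3) = 24 ≡ 2, so v_2 = 2^{−1} = 6 (mod 11).
  i = 3 (α = 8): (8−5)(8−4)(8−6)(8−7) = 3·4·2·1 = 24 ≡ 2, so v_3 = 2^{−1} = 6 (mod 11).
  i = 4 (α = 6): (6−5)(6−4)(6−8)(6−7) = 1·2·(−2)·(−1) = 4 ≡ 4, so v_4 = 4^{−1} = 3 (mod 11).
  i = 5 (α = 7): (7−5)(7−4)(7−8)(7−6) = 2·3·(−1)·1 = −6 ≡ 5, so v_5 = 5^{−1} = 9 (mod 11).
  v = [9, 6, 6, 3, 9].
Step 2: syndromes of r = [2, 5, 7, 0, 9] (all sums mod 11).
  S_0 = Σ v_i r_i = 9·2 + 6·5 + 6·7 + 3·0 + 9·9 = 171 ≡ 6.
  S_1 = Σ v_i α_i r_i = 9·5·2 + 6·4·5 + 6·8·7 + 3·6·0 + 9·7·9 = 1113 ≡ 2.
  α_i^2 mod 11 = [3, 5, 9, 3, 5].
  S_2 = Σ v_i α_i^2 r_i = 9·3·2 + 6·5·5 + 6·9·7 + 3·3·0 + 9·5·9 = 987 ≡ 8.
  S = (6, 2, 8) ≠ 0, so r is not a codeword (an error is present).
Step 3: locate the error. For a single error e at position i, S_ℓ = v_i·e·α_i^ℓ, so α_err = S_1/S_0.
  S_0^{−1} = 6^{−1} = 2 (mod 11), so α_err = 2·2 = 4 ≡ 4 = α_2. Error position i = 2.
  Consistency check: S_2/S_1 = 8·6 = 48 ≡ 4 = α_err ✓ (single-error assumption holds).
Step 4: error magnitude e = S_0/v_2 = S_0·∏_{j≠2}(α_2 − α_j) = 6·2 = 12 ≡ 1 (mod 11).
Step 5: correct position 2: c_2 = r_2 − e = 5 − 1 ≡ 4 (mod 11). Hence c = [2, 4, 7, 0, 9].
  Check: interpolating c through the α_i gives m(x) = 1 + 9·x (degree < 2) with m(α_i) = c_i for every i, so c is indeed a codeword.


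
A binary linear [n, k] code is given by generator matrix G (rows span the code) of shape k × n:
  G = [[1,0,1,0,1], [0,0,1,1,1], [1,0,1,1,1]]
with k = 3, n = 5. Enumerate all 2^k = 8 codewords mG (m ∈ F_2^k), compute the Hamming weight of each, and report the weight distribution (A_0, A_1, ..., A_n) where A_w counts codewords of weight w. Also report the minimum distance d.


Weight distribution: A_0 = 1, A_1 = 2, A_2 = 2, A_3 = 2, A_4 = 1. Minimum distance d = 1.

Enumerate all 2^3 = 8 messages m ∈ F_2^3.
For each, compute codeword c = mG in F_2^5, then tally its weight.
  m = 000 → c = 00000, weight = 0.
  m = 100 → c = 10101, weight = 3.
  m = 010 → c = 00111, weight = 3.
  m = 110 → c = 10010, weight = 2.
  m = 001 → c = 10111, weight = 4.
  m = 101 → c = 00010, weight = 1.
  m = 011 → c = 10000, weight = 1.
  m = 111 → c = 00101, weight = 2.
Tally weights:
  weight 0: 1 codewords.
  weight 1: 2 codewords.
  weight 2: 2 codewords.
  weight 3: 2 codewords.
  weight 4: 1 codewords.
Minimum distance d = smallest w > 0 with A_w > 0 = 1.
Sanity: Σ A_w = 8 = 2^3 = 8 ✓.


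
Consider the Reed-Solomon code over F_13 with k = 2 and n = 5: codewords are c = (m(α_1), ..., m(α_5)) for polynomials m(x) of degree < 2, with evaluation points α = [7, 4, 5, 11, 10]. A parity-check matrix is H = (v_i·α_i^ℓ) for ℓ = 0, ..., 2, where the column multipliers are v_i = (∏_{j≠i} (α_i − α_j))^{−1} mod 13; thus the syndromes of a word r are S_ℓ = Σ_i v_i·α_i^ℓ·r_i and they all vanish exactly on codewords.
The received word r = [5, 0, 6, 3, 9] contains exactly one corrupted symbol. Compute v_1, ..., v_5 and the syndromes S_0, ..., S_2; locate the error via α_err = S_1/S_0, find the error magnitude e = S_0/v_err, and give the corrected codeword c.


S = (12, 3, 4), error at position 5, error magnitude e = 12, c = [5, 0, 6, 3, 10].

Step 1: column multipliers v_i = (∏_{j≠i}(α_i − α_j))^{−1} mod 13.
  i = 1 (α = 7): (7−4)(7−5)(7−11)(7−10) = 3·2·(−4)·(−3) = 72 ≡ 7, so v_1 = 7^{−1} = 2 (mod 13).
  i = 2 (α = 4): (4−7)(4−5)(4−11)(4−10) = (−3)·(−1)·(−7)·(−6) = 126 ≡ 9, so v_2 = 9^{−1} = 3 (mod 13).
  i = 3 (α = 5): (5−7)(5−4)(5−11)(5−10) = (−2)·1·(−6)·(−5) = −60 ≡ 5, so v_3 = 5^{−1} = 8 (mod 13).
  i = 4 (α = 11): (11−7)(11−4)(11−5)(11−10) = 4·7·6·1 = 168 ≡ 12, so v_4 = 12^{−1} = 12 (mod 13).
  i = 5 (α = 10): (10−7)(10−4)(10−5)(10−11) = 3·6·5·(−1) = −90 ≡ 1, so v_5 = 1^{−1} = 1 (mod 13).
  v = [2, 3, 8, 12, 1].
Step 2: syndromes of r = [5, 0, 6, 3, 9] (all sums mod 13).
  S_0 = Σ v_i r_i = 2·5 + 3·0 + 8·6 + 12·3 + 1·9 = 103 ≡ 12.
  S_1 = Σ v_i α_i r_i = 2·7·5 + 3·4·0 + 8·5·6 + 12·11·3 + 1·10·9 = 796 ≡ 3.
  α_i^2 mod 13 = [10, 3, 12, 4, 9].
  S_2 = Σ v_i α_i^2 r_i = 2·10·5 + 3·3·0 + 8·12·6 + 12·4·3 + 1·9·9 = 901 ≡ 4.
  S = (12, 3, 4) ≠ 0, so r is not a codeword (an error is present).
Step 3: locate the error. For a single error e at position i, S_ℓ = v_i·e·α_i^ℓ, so α_err = S_1/S_0.
  S_0^{−1} = 12^{−1} = 12 (mod 13), so α_err = 3·12 = 36 ≡ 10 = α_5. Error position i = 5.
  Consistency check: S_2/S_1 = 4·9 = 36 ≡ 10 = α_err ✓ (single-error assumption holds).
Step 4: error magnitude e = S_0/v_5 = S_0·∏_{j≠5}(α_5 − α_j) = 12·1 = 12 ≡ 12 (mod 13).
Step 5: correct position 5: c_5 = r_5 − e = 9 − 12 ≡ 10 (mod 13). Hence c = [5, 0, 6, 3, 10].
  Check: interpolating c through the α_i gives m(x) = 2 + 6·x (degree < 2) with m(α_i) = c_i for every i, so c is indeed a codeword.
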